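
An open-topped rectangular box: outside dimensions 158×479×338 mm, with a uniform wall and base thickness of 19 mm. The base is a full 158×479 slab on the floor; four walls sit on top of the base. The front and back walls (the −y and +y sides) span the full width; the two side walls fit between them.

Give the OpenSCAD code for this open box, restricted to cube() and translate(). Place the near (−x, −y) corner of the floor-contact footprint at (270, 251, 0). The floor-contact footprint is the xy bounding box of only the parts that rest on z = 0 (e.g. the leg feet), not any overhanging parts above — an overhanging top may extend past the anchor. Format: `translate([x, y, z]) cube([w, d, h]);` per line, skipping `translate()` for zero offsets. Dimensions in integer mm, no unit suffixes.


translate([270, 251, 0]) cube([158, 479, 19]);
translate([270, 251, 19]) cube([158, 19, 319]);
translate([270, 711, 19]) cube([158, 19, 319]);
translate([270, 270, 19]) cube([19, 441, 319]);
translate([409, 270, 19]) cube([19, 441, 319]);


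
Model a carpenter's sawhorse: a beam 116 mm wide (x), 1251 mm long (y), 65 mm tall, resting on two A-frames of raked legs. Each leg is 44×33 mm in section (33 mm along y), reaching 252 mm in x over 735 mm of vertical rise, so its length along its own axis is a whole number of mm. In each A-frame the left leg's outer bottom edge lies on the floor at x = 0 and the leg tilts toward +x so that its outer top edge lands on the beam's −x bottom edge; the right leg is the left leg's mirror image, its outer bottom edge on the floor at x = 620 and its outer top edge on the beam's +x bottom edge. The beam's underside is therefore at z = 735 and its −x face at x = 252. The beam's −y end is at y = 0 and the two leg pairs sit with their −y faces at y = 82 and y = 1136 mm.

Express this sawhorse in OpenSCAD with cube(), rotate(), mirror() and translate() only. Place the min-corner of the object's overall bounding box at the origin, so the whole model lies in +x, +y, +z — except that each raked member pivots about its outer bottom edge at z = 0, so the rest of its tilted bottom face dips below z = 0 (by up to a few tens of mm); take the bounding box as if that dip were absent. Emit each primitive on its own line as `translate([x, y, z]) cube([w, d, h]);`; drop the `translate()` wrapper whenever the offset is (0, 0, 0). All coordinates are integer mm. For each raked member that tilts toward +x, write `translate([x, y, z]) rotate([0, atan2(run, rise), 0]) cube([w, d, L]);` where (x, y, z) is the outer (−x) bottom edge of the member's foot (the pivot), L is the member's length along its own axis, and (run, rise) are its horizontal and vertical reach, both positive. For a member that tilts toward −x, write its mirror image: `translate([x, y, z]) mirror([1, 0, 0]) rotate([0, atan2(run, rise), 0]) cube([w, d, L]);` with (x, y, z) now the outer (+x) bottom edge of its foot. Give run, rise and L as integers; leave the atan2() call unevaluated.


translate([252, 0, 735]) cube([116, 1251, 65]);
translate([0, 82, 0]) rotate([0, atan2(252, 735), 0]) cube([44, 33, 777]);
translate([620, 82, 0]) mirror([1, 0, 0]) rotate([0, atan2(252, 735), 0]) cube([44, 33, 777]);
translate([0, 1136, 0]) rotate([0, atan2(252, 735), 0]) cube([44, 33, 777]);
translate([620, 1136, 0]) mirror([1, 0, 0]) rotate([0, atan2(252, 735), 0]) cube([44, 33, 777]);


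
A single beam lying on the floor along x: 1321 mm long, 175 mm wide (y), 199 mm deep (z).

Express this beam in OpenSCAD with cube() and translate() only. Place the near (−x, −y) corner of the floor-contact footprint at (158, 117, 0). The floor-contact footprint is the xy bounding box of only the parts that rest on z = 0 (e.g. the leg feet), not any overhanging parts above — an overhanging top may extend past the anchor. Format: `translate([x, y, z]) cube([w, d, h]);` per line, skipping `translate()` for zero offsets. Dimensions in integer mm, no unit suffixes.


translate([158, 117, 0]) cube([1321, 175, 199]);


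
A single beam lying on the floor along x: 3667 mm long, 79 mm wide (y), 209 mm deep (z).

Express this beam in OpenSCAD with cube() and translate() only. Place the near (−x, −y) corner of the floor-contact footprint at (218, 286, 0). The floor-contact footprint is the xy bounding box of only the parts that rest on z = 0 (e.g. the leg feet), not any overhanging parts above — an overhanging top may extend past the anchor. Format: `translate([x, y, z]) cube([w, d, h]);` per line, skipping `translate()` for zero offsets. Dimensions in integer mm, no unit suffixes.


translate([218, 286, 0]) cube([3667, 79, 209]);


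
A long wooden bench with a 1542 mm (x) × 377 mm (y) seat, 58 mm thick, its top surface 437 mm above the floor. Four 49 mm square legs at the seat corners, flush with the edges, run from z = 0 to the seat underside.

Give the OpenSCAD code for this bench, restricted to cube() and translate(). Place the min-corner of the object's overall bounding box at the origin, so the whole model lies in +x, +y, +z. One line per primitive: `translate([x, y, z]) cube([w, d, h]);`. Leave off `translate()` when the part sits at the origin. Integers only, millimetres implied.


translate([0, 0, 379]) cube([1542, 377, 58]);
cube([49, 49, 379]);
translate([0, 328, 0]) cube([49, 49, 379]);
translate([1493, 0, 0]) cube([49, 49, 379]);
translate([1493, 328, 0]) cube([49, 49, 379]);


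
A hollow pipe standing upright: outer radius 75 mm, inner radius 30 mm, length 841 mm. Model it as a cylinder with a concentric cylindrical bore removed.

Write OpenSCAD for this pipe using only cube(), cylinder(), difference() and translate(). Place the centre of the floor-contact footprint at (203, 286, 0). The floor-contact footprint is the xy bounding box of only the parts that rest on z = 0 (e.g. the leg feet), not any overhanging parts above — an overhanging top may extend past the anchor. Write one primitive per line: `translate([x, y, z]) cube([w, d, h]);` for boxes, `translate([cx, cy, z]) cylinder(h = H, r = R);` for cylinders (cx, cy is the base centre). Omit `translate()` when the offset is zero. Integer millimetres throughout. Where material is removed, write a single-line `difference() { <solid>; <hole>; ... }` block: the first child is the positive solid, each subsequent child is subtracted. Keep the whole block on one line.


difference() { translate([203, 286, 0]) cylinder(h = 841, r = 75); translate([203, 286, 0]) cylinder(h = 841, r = 30); }


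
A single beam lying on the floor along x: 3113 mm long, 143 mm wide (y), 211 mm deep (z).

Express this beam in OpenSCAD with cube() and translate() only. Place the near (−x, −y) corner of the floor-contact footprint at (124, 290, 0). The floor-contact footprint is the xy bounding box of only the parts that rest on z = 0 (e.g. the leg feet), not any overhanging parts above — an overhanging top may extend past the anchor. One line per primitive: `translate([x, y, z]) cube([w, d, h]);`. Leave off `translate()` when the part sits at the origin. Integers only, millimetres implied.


translate([124, 290, 0]) cube([3113, 143, 211]);


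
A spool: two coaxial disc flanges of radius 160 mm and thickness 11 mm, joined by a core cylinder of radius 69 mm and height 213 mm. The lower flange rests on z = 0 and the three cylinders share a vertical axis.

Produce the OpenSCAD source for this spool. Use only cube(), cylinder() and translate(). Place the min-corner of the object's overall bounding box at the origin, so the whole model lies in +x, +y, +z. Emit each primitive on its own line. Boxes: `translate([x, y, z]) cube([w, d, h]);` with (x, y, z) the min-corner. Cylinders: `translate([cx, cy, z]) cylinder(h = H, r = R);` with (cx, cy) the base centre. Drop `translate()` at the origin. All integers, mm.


translate([160, 160, 0]) cylinder(h = 11, r = 160);
translate([160, 160, 11]) cylinder(h = 213, r = 69);
translate([160, 160, 224]) cylinder(h = 11, r = 160);


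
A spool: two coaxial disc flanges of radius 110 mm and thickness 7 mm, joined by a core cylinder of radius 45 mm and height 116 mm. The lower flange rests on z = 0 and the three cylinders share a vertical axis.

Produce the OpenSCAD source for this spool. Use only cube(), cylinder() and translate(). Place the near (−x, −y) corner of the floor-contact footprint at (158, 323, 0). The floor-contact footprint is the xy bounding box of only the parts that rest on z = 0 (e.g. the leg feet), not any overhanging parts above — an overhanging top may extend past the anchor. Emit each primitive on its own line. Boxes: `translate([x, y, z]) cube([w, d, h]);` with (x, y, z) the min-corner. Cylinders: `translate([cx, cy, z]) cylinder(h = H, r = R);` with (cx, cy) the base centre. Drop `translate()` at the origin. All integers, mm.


translate([268, 433, 0]) cylinder(h = 7, r = 110);
translate([268, 433, 7]) cylinder(h = 116, r = 45);
translate([268, 433, 123]) cylinder(h = 7, r = 110);


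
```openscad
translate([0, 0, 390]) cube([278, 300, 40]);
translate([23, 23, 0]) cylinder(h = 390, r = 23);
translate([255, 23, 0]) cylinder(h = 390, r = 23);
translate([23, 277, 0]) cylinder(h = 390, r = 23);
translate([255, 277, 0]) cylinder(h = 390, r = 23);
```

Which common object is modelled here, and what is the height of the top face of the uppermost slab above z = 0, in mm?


A stool. The seat height is 430 mm.

A 278×300×40 slab at z = 390 on four corner cylinders — a stool. The seat top is 390 + 40 = 430 mm.


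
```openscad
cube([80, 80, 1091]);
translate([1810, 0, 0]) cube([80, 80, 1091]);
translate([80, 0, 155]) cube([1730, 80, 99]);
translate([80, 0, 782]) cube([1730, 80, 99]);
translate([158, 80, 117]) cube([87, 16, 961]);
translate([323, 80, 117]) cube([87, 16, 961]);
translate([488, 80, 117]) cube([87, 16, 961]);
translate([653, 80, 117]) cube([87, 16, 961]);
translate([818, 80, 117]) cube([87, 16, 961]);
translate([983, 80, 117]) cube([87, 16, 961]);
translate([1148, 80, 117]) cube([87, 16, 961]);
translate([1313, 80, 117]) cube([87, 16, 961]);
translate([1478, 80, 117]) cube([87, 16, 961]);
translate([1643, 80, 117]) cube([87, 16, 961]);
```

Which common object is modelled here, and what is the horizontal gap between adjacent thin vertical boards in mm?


A fence section. The picket gap is 78 mm.

Two posts, two rails, 10 pickets — a fence section. Span 1730 mm holds 10 pickets of 87 mm with 11 equal gaps: ⌊(1730 − 10·87) / 11⌋ = 78 mm.


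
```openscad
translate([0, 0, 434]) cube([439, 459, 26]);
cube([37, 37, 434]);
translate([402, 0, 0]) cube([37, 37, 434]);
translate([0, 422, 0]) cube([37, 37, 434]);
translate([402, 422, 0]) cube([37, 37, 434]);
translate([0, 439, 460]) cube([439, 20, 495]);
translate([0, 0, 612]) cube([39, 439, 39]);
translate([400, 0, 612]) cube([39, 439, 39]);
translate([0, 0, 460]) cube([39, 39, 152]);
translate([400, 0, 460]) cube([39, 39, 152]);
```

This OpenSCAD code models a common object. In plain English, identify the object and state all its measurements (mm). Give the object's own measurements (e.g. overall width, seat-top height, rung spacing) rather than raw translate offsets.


A chair. The seat is a 439×459×26 mm slab with its top at z = 460 mm, on four 37×37 mm corner legs (flush with the seat edges, standing on z = 0). A flat backrest 20 mm thick, 495 mm tall, spans the full seat width and rises from the seat top along its +y edge, rear face flush with the rear of the seat. Two armrests of 39×39 mm section run along each side from the seat's front edge to the front of the backrest, top faces 191 mm above the seat top and outer faces flush with the seat's x-edges; a 39×39 mm post under the front of each armrest stands on the seat at the front corner.


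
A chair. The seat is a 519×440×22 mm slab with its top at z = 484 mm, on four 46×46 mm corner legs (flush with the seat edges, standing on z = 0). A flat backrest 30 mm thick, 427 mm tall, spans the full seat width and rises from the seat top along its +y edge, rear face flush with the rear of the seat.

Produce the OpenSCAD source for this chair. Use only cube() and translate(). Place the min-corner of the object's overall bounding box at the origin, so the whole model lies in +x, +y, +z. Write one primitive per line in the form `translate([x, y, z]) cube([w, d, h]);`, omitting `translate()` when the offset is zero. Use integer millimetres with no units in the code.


translate([0, 0, 462]) cube([519, 440, 22]);
cube([46, 46, 462]);
translate([473, 0, 0]) cube([46, 46, 462]);
translate([0, 394, 0]) cube([46, 46, 462]);
translate([473, 394, 0]) cube([46, 46, 462]);
translate([0, 410, 484]) cube([519, 30, 427]);


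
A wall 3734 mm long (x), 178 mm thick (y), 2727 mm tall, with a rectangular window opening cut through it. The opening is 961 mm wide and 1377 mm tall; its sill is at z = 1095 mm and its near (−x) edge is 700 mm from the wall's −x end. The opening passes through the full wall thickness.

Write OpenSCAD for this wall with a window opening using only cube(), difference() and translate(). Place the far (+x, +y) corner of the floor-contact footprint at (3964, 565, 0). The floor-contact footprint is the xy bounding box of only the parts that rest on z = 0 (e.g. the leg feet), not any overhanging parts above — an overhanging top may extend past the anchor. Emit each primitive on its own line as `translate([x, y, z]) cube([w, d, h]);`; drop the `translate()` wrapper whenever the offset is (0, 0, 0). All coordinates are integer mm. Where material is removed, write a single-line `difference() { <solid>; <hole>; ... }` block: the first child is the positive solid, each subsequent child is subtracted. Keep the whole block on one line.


difference() { translate([230, 387, 0]) cube([3734, 178, 2727]); translate([930, 387, 1095]) cube([961, 178, 1377]); }


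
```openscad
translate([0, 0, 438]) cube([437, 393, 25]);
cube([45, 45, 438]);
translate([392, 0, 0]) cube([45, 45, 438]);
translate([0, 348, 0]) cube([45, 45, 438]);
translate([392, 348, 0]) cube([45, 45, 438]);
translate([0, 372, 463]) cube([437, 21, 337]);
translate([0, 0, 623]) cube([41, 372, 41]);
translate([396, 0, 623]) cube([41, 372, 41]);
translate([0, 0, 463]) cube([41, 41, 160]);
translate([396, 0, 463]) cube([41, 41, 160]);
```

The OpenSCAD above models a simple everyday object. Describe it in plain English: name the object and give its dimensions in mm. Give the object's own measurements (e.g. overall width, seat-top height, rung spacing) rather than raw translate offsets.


A chair. The seat is a 437×393×25 mm slab with its top at z = 463 mm, on four 45×45 mm corner legs (flush with the seat edges, standing on z = 0). A flat backrest 21 mm thick, 337 mm tall, spans the full seat width and rises from the seat top along its +y edge, rear face flush with the rear of the seat. Two armrests of 41×41 mm section run along each side from the seat's front edge to the front of the backrest, top faces 201 mm above the seat top and outer faces flush with the seat's x-edges; a 41×41 mm post under the front of each armrest stands on the seat at the front corner.


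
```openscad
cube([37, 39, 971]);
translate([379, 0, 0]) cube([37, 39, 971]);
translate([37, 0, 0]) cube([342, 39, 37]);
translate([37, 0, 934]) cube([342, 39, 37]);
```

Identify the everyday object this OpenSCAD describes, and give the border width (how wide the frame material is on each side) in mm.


A picture frame. The border width is 37 mm.

Four thin pieces enclosing a rectangular opening — a picture frame. The two full-height stiles are 971 mm tall; the top rail sits at z = 934 and is 37 mm tall, so the border above the opening is 971 − 934 = 37 mm, matching the stile x-width.


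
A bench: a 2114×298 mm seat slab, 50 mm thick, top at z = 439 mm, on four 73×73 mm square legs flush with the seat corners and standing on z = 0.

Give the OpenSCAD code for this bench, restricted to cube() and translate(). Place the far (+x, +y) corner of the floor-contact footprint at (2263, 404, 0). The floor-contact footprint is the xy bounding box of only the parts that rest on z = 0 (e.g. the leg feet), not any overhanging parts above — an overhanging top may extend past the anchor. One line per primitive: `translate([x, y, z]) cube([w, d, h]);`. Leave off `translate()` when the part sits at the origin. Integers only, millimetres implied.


translate([149, 106, 389]) cube([2114, 298, 50]);
translate([149, 106, 0]) cube([73, 73, 389]);
translate([149, 331, 0]) cube([73, 73, 389]);
translate([2190, 106, 0]) cube([73, 73, 389]);
translate([2190, 331, 0]) cube([73, 73, 389]);


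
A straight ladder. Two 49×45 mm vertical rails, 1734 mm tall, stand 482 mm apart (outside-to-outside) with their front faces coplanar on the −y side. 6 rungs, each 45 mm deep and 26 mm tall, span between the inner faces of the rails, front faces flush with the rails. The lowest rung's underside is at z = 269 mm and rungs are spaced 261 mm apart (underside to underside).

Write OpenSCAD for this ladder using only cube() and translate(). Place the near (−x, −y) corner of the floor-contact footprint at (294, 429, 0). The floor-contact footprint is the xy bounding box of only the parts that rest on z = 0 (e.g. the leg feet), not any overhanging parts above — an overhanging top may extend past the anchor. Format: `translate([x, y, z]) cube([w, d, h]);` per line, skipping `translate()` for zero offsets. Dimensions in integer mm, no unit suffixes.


translate([294, 429, 0]) cube([49, 45, 1734]);
translate([727, 429, 0]) cube([49, 45, 1734]);
translate([343, 429, 269]) cube([384, 45, 26]);
translate([343, 429, 530]) cube([384, 45, 26]);
translate([343, 429, 791]) cube([384, 45, 26]);
translate([343, 429, 1052]) cube([384, 45, 26]);
translate([343, 429, 1313]) cube([384, 45, 26]);
translate([343, 429, 1574]) cube([384, 45, 26]);


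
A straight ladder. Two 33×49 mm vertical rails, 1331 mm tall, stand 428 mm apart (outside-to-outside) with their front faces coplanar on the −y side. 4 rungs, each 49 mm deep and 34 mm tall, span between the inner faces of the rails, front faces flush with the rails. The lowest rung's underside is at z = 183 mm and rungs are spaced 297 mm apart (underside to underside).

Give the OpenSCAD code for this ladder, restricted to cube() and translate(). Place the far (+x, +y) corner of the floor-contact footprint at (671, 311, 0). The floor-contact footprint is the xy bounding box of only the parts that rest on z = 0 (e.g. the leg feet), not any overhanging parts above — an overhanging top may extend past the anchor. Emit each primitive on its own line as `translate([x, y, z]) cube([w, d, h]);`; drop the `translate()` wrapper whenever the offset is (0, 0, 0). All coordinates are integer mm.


translate([243, 262, 0]) cube([33, 49, 1331]);
translate([638, 262, 0]) cube([33, 49, 1331]);
translate([276, 262, 183]) cube([362, 49, 34]);
translate([276, 262, 480]) cube([362, 49, 34]);
translate([276, 262, 777]) cube([362, 49, 34]);
translate([276, 262, 1074]) cube([362, 49, 34]);


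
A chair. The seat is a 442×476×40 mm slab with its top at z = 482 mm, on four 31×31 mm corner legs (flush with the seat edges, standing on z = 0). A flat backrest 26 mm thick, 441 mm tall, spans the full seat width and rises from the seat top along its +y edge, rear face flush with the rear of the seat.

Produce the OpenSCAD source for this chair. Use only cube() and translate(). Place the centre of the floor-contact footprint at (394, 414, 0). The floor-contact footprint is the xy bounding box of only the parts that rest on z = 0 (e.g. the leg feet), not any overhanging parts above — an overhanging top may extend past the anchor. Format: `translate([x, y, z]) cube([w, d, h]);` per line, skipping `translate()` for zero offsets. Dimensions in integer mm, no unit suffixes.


translate([173, 176, 442]) cube([442, 476, 40]);
translate([173, 176, 0]) cube([31, 31, 442]);
translate([584, 176, 0]) cube([31, 31, 442]);
translate([173, 621, 0]) cube([31, 31, 442]);
translate([584, 621, 0]) cube([31, 31, 442]);
translate([173, 626, 482]) cube([442, 26, 441]);


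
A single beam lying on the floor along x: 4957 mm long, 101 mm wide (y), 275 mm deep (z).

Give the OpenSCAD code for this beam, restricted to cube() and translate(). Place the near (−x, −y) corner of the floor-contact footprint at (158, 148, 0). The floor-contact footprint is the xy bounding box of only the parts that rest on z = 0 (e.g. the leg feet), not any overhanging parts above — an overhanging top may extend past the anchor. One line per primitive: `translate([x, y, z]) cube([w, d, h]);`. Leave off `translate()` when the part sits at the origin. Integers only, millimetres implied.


translate([158, 148, 0]) cube([4957, 101, 275]);


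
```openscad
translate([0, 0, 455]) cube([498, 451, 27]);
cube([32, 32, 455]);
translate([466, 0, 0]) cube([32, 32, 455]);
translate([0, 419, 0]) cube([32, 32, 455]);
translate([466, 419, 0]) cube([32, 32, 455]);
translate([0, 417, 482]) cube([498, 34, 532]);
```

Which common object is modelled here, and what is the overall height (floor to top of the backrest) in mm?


A chair. The overall height is 1014 mm.

A slab on four corner posts with a tall panel at the back — a chair. The seat slab sits at z = 455 with thickness 27, and the 532 mm backrest starts at the seat top, so the overall height is 455 + 27 + 532 = 1014 mm.


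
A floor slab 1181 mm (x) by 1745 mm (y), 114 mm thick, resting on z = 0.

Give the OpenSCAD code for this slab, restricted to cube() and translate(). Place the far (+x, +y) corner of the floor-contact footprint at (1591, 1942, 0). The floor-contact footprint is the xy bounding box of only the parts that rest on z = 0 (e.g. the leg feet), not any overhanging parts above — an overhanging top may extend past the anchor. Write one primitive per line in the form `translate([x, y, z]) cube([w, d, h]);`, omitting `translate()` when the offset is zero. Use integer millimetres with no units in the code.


translate([410, 197, 0]) cube([1181, 1745, 114]);


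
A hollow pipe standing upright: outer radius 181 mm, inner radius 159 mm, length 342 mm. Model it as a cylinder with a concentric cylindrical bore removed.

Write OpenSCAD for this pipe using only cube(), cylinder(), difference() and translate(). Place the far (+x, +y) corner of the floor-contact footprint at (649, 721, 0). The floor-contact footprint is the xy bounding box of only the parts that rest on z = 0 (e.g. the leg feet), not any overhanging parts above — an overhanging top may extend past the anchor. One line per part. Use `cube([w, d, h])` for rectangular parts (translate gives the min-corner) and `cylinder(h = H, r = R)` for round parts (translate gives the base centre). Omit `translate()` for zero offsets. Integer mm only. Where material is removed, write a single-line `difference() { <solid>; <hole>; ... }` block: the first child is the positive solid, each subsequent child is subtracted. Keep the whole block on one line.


difference() { translate([468, 540, 0]) cylinder(h = 342, r = 181); translate([468, 540, 0]) cylinder(h = 342, r = 159); }


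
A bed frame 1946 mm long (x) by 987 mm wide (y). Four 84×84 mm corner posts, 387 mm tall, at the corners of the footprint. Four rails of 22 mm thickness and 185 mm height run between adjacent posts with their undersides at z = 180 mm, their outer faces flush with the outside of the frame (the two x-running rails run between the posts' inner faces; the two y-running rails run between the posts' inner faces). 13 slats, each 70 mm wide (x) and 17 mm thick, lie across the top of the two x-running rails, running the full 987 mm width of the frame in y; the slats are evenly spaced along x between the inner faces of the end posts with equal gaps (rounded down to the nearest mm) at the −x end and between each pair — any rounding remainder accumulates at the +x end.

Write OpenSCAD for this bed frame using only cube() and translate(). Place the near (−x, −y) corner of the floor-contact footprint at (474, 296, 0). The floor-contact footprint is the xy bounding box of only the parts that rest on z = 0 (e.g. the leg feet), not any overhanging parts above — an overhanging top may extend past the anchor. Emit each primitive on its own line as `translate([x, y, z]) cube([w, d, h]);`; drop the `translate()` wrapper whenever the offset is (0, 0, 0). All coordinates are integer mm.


// slat z = rail_z + rail_h = 180 + 185 = 365
// slat gap = ⌊(1778 − 13·70) / 14⌋ = 62
translate([474, 296, 0]) cube([84, 84, 387]);
translate([474, 1199, 0]) cube([84, 84, 387]);
translate([2336, 296, 0]) cube([84, 84, 387]);
translate([2336, 1199, 0]) cube([84, 84, 387]);
translate([558, 296, 180]) cube([1778, 22, 185]);
translate([558, 1261, 180]) cube([1778, 22, 185]);
translate([474, 380, 180]) cube([22, 819, 185]);
translate([2398, 380, 180]) cube([22, 819, 185]);
translate([620, 296, 365]) cube([70, 987, 17]);
translate([752, 296, 365]) cube([70, 987, 17]);
translate([884, 296, 365]) cube([70, 987, 17]);
translate([1016, 296, 365]) cube([70, 987, 17]);
translate([1148, 296, 365]) cube([70, 987, 17]);
translate([1280, 296, 365]) cube([70, 987, 17]);
translate([1412, 296, 365]) cube([70, 987, 17]);
translate([1544, 296, 365]) cube([70, 987, 17]);
translate([1676, 296, 365]) cube([70, 987, 17]);
translate([1808, 296, 365]) cube([70, 987, 17]);
translate([1940, 296, 365]) cube([70, 987, 17]);
translate([2072, 296, 365]) cube([70, 987, 17]);
translate([2204, 296, 365]) cube([70, 987, 17]);


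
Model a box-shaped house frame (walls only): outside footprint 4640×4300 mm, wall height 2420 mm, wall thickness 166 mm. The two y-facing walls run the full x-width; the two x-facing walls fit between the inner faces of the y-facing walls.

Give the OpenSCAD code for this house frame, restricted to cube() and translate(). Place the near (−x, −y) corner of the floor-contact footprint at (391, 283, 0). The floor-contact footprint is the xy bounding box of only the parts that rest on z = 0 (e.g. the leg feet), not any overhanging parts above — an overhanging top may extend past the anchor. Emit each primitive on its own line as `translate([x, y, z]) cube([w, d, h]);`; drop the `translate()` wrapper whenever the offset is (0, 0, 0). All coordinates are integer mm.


translate([391, 283, 0]) cube([4640, 166, 2420]);
translate([391, 4417, 0]) cube([4640, 166, 2420]);
translate([391, 449, 0]) cube([166, 3968, 2420]);
translate([4865, 449, 0]) cube([166, 3968, 2420]);


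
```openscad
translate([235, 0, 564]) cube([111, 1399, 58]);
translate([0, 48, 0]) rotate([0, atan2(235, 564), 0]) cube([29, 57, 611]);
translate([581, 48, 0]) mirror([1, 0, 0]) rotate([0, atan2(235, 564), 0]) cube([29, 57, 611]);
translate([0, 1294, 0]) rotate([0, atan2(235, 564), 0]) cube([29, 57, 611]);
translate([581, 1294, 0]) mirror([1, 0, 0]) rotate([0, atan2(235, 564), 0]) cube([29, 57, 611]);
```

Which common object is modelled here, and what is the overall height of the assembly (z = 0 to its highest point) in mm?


A sawhorse. The overall height is 622 mm.

A beam across two mirrored pairs of raked legs — a sawhorse. The beam's underside is at z = 564 (matching the legs' vertical rise in atan2(235, 564)) and the beam is 58 mm tall, so its top is at 564 + 58 = 622 mm. The raked legs top out at the beam's underside, so that is the highest point.


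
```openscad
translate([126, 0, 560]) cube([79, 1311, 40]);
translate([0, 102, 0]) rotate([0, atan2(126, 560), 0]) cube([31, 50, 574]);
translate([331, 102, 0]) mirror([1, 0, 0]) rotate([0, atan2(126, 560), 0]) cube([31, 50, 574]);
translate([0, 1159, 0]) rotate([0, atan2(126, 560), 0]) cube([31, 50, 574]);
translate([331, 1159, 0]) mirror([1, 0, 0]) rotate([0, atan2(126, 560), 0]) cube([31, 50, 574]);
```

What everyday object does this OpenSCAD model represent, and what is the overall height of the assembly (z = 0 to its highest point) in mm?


A sawhorse. The overall height is 600 mm.

A beam across two mirrored pairs of raked legs — a sawhorse. The beam's underside is at z = 560 (matching the legs' vertical rise in atan2(126, 560)) and the beam is 40 mm tall, so its top is at 560 + 40 = 600 mm. The raked legs top out at the beam's underside, so that is the highest point.


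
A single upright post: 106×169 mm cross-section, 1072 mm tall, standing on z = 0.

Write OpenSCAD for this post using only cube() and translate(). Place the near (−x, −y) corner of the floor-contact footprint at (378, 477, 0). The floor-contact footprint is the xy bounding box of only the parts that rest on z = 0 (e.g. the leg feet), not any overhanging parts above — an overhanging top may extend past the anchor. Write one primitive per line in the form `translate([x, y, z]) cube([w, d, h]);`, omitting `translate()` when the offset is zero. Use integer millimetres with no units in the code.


translate([378, 477, 0]) cube([106, 169, 1072]);


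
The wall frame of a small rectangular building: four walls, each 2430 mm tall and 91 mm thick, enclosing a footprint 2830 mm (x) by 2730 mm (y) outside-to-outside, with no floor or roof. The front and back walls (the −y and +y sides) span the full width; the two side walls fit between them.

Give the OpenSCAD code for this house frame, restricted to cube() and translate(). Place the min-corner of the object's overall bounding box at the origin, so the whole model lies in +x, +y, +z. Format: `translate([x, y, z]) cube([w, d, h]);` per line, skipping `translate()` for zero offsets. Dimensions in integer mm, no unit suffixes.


cube([2830, 91, 2430]);
translate([0, 2639, 0]) cube([2830, 91, 2430]);
translate([0, 91, 0]) cube([91, 2548, 2430]);
translate([2739, 91, 0]) cube([91, 2548, 2430]);


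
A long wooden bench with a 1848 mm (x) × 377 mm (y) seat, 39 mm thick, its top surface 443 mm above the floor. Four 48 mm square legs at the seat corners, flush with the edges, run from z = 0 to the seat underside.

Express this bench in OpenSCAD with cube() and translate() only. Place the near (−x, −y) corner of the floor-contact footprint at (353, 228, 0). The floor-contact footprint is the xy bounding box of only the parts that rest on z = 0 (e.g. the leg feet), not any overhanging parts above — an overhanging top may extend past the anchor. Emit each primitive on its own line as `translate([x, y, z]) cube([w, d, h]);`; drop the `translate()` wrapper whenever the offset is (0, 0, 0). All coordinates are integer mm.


translate([353, 228, 404]) cube([1848, 377, 39]);
translate([353, 228, 0]) cube([48, 48, 404]);
translate([353, 557, 0]) cube([48, 48, 404]);
translate([2153, 228, 0]) cube([48, 48, 404]);
translate([2153, 557, 0]) cube([48, 48, 404]);


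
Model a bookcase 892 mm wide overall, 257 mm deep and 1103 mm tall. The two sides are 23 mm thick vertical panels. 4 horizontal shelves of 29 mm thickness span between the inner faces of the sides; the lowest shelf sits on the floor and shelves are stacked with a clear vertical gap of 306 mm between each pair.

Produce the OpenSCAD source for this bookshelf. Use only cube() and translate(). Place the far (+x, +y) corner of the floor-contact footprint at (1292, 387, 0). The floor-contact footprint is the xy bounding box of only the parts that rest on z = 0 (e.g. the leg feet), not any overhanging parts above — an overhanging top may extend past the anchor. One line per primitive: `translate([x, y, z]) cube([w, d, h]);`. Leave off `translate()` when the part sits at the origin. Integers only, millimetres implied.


translate([400, 130, 0]) cube([23, 257, 1103]);
translate([1269, 130, 0]) cube([23, 257, 1103]);
translate([423, 130, 0]) cube([846, 257, 29]);
translate([423, 130, 335]) cube([846, 257, 29]);
translate([423, 130, 670]) cube([846, 257, 29]);
translate([423, 130, 1005]) cube([846, 257, 29]);


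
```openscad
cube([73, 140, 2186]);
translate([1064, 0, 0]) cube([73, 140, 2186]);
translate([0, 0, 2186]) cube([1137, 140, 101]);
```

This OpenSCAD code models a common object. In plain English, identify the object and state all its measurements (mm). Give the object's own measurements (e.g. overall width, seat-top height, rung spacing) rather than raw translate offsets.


A door frame. The clear opening is 991 mm wide and 2186 mm high. Two 73 mm wide jambs, 140 mm deep, stand either side of the opening from the floor to the top of the opening. A 101 mm thick head sits across the top of both jambs, spanning the full outside width of the frame.


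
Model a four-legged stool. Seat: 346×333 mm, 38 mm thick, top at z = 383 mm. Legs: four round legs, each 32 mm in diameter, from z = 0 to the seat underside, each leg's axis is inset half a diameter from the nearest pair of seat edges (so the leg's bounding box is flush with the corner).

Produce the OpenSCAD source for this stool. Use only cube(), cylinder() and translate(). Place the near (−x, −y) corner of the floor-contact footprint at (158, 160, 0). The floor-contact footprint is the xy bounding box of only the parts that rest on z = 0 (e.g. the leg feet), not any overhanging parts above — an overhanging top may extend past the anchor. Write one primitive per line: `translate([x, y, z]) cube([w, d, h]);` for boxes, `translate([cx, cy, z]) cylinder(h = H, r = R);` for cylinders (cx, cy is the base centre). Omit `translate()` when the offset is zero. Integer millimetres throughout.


translate([158, 160, 345]) cube([346, 333, 38]);
translate([174, 176, 0]) cylinder(h = 345, r = 16);
translate([488, 176, 0]) cylinder(h = 345, r = 16);
translate([174, 477, 0]) cylinder(h = 345, r = 16);
translate([488, 477, 0]) cylinder(h = 345, r = 16);


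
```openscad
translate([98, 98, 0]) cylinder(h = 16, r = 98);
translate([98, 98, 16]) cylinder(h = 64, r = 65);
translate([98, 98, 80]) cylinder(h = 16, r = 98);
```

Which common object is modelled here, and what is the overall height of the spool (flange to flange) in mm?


A spool. The overall height is 96 mm.

Three coaxial cylinders, large–small–large — a spool. Two 16 mm flanges and a 64 mm core give 16 + 64 + 16 = 96 mm.


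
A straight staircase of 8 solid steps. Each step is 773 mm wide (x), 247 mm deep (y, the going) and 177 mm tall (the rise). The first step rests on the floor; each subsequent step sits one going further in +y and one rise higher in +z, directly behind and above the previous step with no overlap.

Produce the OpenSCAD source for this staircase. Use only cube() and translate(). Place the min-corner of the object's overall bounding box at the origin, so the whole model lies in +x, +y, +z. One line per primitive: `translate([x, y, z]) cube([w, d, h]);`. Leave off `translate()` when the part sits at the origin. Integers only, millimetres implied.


cube([773, 247, 177]);
translate([0, 247, 177]) cube([773, 247, 177]);
translate([0, 494, 354]) cube([773, 247, 177]);
translate([0, 741, 531]) cube([773, 247, 177]);
translate([0, 988, 708]) cube([773, 247, 177]);
translate([0, 1235, 885]) cube([773, 247, 177]);
translate([0, 1482, 1062]) cube([773, 247, 177]);
translate([0, 1729, 1239]) cube([773, 247, 177]);


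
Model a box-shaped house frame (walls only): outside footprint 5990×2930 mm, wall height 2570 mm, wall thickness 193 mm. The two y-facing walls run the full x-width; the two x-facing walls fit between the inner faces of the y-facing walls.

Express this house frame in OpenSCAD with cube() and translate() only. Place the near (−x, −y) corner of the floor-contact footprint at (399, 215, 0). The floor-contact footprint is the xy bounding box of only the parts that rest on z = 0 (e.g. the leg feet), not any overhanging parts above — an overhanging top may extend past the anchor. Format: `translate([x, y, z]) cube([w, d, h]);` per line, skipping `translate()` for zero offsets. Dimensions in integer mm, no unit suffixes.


translate([399, 215, 0]) cube([5990, 193, 2570]);
translate([399, 2952, 0]) cube([5990, 193, 2570]);
translate([399, 408, 0]) cube([193, 2544, 2570]);
translate([6196, 408, 0]) cube([193, 2544, 2570]);


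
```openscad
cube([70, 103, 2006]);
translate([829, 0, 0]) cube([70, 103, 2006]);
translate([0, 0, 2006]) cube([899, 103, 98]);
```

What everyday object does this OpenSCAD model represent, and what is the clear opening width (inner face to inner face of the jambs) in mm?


A door frame. The clear opening width is 759 mm.

Two 2006 mm tall posts with a header on top — a door frame. The left jamb is 70 mm wide at x = 0; the right jamb starts at x = 829. The clear opening is 829 − 70 = 759 mm.


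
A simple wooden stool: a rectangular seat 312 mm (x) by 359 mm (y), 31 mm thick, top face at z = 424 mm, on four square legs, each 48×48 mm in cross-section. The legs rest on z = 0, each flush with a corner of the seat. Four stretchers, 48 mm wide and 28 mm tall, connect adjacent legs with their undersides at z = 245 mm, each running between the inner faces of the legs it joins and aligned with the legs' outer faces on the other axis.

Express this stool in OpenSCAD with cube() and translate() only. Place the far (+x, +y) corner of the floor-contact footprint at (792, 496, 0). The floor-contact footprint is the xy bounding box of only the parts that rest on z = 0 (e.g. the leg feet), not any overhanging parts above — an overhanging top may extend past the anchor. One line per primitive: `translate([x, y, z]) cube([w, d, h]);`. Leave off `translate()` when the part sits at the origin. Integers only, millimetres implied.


// leg_h = 424 - 31 = 393
// stretcher span = 312 - 2*48 = 216
translate([480, 137, 393]) cube([312, 359, 31]);
translate([480, 137, 0]) cube([48, 48, 393]);
translate([744, 137, 0]) cube([48, 48, 393]);
translate([480, 448, 0]) cube([48, 48, 393]);
translate([744, 448, 0]) cube([48, 48, 393]);
translate([528, 137, 245]) cube([216, 48, 28]);
translate([528, 448, 245]) cube([216, 48, 28]);
translate([480, 185, 245]) cube([48, 263, 28]);
translate([744, 185, 245]) cube([48, 263, 28]);


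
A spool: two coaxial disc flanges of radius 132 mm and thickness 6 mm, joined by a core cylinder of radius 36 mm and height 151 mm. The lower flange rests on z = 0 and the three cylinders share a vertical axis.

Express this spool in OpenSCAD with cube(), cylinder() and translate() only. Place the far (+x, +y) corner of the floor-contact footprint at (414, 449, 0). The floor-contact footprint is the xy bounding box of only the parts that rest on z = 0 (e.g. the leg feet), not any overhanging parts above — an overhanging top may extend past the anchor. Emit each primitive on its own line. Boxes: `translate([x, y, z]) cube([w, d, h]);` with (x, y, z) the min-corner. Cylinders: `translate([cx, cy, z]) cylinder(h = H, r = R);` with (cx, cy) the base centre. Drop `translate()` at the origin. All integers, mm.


translate([282, 317, 0]) cylinder(h = 6, r = 132);
translate([282, 317, 6]) cylinder(h = 151, r = 36);
translate([282, 317, 157]) cylinder(h = 6, r = 132);


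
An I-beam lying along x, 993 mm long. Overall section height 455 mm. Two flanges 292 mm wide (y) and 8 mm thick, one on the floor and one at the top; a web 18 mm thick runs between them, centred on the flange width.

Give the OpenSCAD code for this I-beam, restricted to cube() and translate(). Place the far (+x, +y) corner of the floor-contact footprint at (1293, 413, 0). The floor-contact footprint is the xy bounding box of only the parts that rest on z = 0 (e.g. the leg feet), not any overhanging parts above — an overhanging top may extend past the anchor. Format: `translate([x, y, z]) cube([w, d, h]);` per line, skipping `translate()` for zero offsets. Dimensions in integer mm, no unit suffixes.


translate([300, 121, 0]) cube([993, 292, 8]);
translate([300, 258, 8]) cube([993, 18, 439]);
translate([300, 121, 447]) cube([993, 292, 8]);


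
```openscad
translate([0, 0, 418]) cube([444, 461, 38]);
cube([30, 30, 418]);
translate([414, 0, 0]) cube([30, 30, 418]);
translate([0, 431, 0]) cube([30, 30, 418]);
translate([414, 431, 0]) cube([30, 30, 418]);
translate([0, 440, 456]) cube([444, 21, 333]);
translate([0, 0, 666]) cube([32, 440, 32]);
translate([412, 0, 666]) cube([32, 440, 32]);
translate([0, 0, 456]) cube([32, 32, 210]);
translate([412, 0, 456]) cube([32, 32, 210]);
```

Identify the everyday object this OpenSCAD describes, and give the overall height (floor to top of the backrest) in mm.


A chair. The overall height is 789 mm.

A slab on four corner posts with a tall panel at the back — a chair. The seat slab sits at z = 418 with thickness 38, and the 333 mm backrest starts at the seat top, so the overall height is 418 + 38 + 333 = 789 mm.
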